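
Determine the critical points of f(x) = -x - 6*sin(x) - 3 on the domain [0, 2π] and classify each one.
f'(x) = -6*cos(x) - 1

Solve f'(x) = 0 on [0, 2π]:
  f'(x) = 0 ⇔ cos(x) = -1/6, i.e. x = ±arccos(-1/6) + 2nπ; keep the solutions lying in [0, 2π].
  ⇒ x = acos(-1/6) ≈ 1.7382, -acos(-1/6) + 2*pi ≈ 4.5449

f''(x) = 6*sin(x)
Second-derivative test at each critical point:
  f''(1.7382) = 5.9161 > 0 → local minimum
  f''(4.5449) = -5.9161 < 0 → local maximum

Critical points: x = acos(-1/6) ≈ 1.7382 (local minimum); x = -acos(-1/6) + 2*pi ≈ 4.5449 (local maximum)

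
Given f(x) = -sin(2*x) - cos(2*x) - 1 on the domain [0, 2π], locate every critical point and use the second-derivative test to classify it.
f'(x) = -2*sqrt(2)*cos(2*x + pi/4)

Solve f'(x) = 0 on [0, 2π]:
  f'(x) = 0 ⇔ -cos(2*x) = -sin(2*x) ⇔ tan(2*x) = 1, i.e. 2*x = arctan(1) + nπ; keep the solutions lying in [0, 2π].
  ⇒ x = pi/8 ≈ 0.3927, 5*pi/8 ≈ 1.9635, 9*pi/8 ≈ 3.5343, 13*pi/8 ≈ 5.1051

f''(x) = 4*sqrt(2)*sin(2*x + pi/4)
Second-derivative test at each critical point:
  f''(0.3927) = 5.6569 > 0 → local minimum
  f''(1.9635) = -5.6569 < 0 → local maximum
  f''(3.5343) = 5.6569 > 0 → local minimum
  f''(5.1051) = -5.6569 < 0 → local maximum

Critical points: x = pi/8 ≈ 0.3927 (local minimum); x = 5*pi/8 ≈ 1.9635 (local maximum); x = 9*pi/8 ≈ 3.5343 (local minimum); x = 13*pi/8 ≈ 5.1051 (local maximum)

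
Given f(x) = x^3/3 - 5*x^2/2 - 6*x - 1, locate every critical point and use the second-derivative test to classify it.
f'(x) = x^2 - 5*x - 6

Solve f'(x) = 0:
  Factor: x^2 - 5*x - 6 = (x - 6)*(x + 1) = 0.
  ⇒ x = -1, 6

f''(x) = 2*x - 5
Second-derivative test at each critical point:
  f''(-1) = -7 < 0 → local maximum
  f''(6) = 7 > 0 → local minimum

Critical points: x = -1 (local maximum); x = 6 (local minimum)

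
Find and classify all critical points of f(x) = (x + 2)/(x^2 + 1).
f'(x) = (x^2 - 2*x*(x + 2) + 1)/(x^2 + 1)^2

Solve f'(x) = 0:
  f'(x) = -(x^2 + 4*x - 1)/(x^2 + 1)^2; the denominator is positive wherever f is defined, so f'(x) = 0 ⇔ -x^2 - 4*x + 1 = 0.
  x^2 + 4*x - 1 = 0 has no rational roots; quadratic formula: x = (-4 ± √20)/2.
  ⇒ x = -sqrt(5) - 2 ≈ -4.2361, -2 + sqrt(5) ≈ 0.2361

f''(x) = 2*(4*x^2*(x + 2) - (3*x + 2)*(x^2 + 1))/(x^2 + 1)^3
Second-derivative test at each critical point:
  f''(-4.2361) = 0.0125 > 0 → local minimum
  f''(0.2361) = -4.0125 < 0 → local maximum

Critical points: x = -sqrt(5) - 2 ≈ -4.2361 (local minimum); x = -2 + sqrt(5) ≈ 0.2361 (local maximum)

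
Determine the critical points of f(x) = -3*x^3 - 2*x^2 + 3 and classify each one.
f'(x) = x*(-9*x - 4)

Solve f'(x) = 0:
  Factor: -9*x^2 - 4*x = -x*(9*x + 4) = 0.
  ⇒ x = -4/9, 0

f''(x) = -18*x - 4
Second-derivative test at each critical point:
  f''(-4/9) = 4 > 0 → local minimum
  f''(0) = -4 < 0 → local maximum

Critical points: x = -4/9 (local minimum); x = 0 (local maximum)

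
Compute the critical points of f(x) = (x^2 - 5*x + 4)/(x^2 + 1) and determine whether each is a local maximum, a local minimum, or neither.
f'(x) = (5*x^2 - 6*x - 5)/(x^4 + 2*x^2 + 1)

Solve f'(x) = 0:
  f'(x) = (5*x^2 - 6*x - 5)/(x^2 + 1)^2; the denominator is positive wherever f is defined, so f'(x) = 0 ⇔ 5*x^2 - 6*x - 5 = 0.
  5*x^2 - 6*x - 5 = 0 has no rational roots; quadratic formula: x = (6 ± √136)/10.
  ⇒ x = 3/5 - sqrt(34)/5 ≈ -0.5662, 3/5 + sqrt(34)/5 ≈ 1.7662

f''(x) = 2*(-5*x^3 + 9*x^2 + 15*x - 3)/(x^6 + 3*x^4 + 3*x^2 + 1)
Second-derivative test at each critical point:
  f''(-0.5662) = -6.6872 < 0 → local maximum
  f''(1.7662) = 0.6872 > 0 → local minimum

Critical points: x = 3/5 - sqrt(34)/5 ≈ -0.5662 (local maximum); x = 3/5 + sqrt(34)/5 ≈ 1.7662 (local minimum)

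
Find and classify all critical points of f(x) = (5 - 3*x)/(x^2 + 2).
f'(x) = (3*x^2 - 10*x - 6)/(x^4 + 4*x^2 + 4)

Solve f'(x) = 0:
  f'(x) = (3*x^2 - 10*x - 6)/(x^2 + 2)^2; the denominator is positive wherever f is defined, so f'(x) = 0 ⇔ 3*x^2 - 10*x - 6 = 0.
  3*x^2 - 10*x - 6 = 0 has no rational roots; quadratic formula: x = (10 ± √172)/6.
  ⇒ x = 5/3 - sqrt(43)/3 ≈ -0.5191, 5/3 + sqrt(43)/3 ≈ 3.8525

f''(x) = 2*(4*x^2*(5 - 3*x) + (9*x - 5)*(x^2 + 2))/(x^2 + 2)^3
Second-derivative test at each critical point:
  f''(-0.5191) = -2.5462 < 0 → local maximum
  f''(3.8525) = 0.0462 > 0 → local minimum

Critical points: x = 5/3 - sqrt(43)/3 ≈ -0.5191 (local maximum); x = 5/3 + sqrt(43)/3 ≈ 3.8525 (local minimum)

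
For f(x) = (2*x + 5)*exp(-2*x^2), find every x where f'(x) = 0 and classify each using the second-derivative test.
f'(x) = 2*(-2*x*(2*x + 5) + 1)*exp(-2*x^2)

Solve f'(x) = 0:
  f'(x) = (-8*x^2 - 20*x + 2)·exp(-2*x^2) and exp(-2*x^2) > 0 for every x, so f'(x) = 0 ⇔ -8*x^2 - 20*x + 2 = 0.
  Factor: -8*x^2 - 20*x + 2 = -2*(4*x^2 + 10*x - 1); 4*x^2 + 10*x - 1 = 0 has no rational roots; quadratic formula: x = (-10 ± √116)/8.
  ⇒ x = -sqrt(29)/4 - 5/4 ≈ -2.5963, -5/4 + sqrt(29)/4 ≈ 0.0963

f''(x) = 4*(4*x^2*(2*x + 5) - 6*x - 5)*exp(-2*x^2)
Second-derivative test at each critical point:
  f''(-2.5963) = 3.008e-05 > 0 → local minimum
  f''(0.0963) = -21.1449 < 0 → local maximum

Critical points: x = -sqrt(29)/4 - 5/4 ≈ -2.5963 (local minimum); x = -5/4 + sqrt(29)/4 ≈ 0.0963 (local maximum)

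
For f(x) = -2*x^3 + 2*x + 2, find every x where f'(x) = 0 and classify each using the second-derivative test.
f'(x) = 2 - 6*x^2

Solve f'(x) = 0:
  Factor: 2 - 6*x^2 = -2*(3*x^2 - 1); 3*x^2 - 1 = 0 has no rational roots; quadratic formula: x = (0 ± √12)/6.
  ⇒ x = -sqrt(3)/3 ≈ -0.5774, sqrt(3)/3 ≈ 0.5774

f''(x) = -12*x
Second-derivative test at each critical point:
  f''(-0.5774) = 6.9282 > 0 → local minimum
  f''(0.5774) = -6.9282 < 0 → local maximum

Critical points: x = -sqrt(3)/3 ≈ -0.5774 (local minimum); x = sqrt(3)/3 ≈ 0.5774 (local maximum)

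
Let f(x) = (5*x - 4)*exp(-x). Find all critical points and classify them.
f'(x) = (9 - 5*x)*exp(-x)

Solve f'(x) = 0:
  f'(x) = (9 - 5*x)·exp(-x) and exp(-x) > 0 for every x, so f'(x) = 0 ⇔ 9 - 5*x = 0.
  9 - 5*x = 0.
  ⇒ x = 9/5

f''(x) = (5*x - 14)*exp(-x)
Second-derivative test at each critical point:
  f''(9/5) = -0.8265 < 0 → local maximum

Critical points: x = 9/5 (local maximum)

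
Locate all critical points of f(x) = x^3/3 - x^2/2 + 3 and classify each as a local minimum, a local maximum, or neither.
f'(x) = x*(x - 1)

Solve f'(x) = 0:
  Factor: x^2 - x = x*(x - 1) = 0.
  ⇒ x = 0, 1

f''(x) = 2*x - 1
Second-derivative test at each critical point:
  f''(0) = -1 < 0 → local maximum
  f''(1) = 1 > 0 → local minimum

Critical points: x = 0 (local maximum); x = 1 (local minimum)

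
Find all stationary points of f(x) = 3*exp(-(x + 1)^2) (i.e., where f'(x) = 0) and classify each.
f'(x) = 6*(-x - 1)*exp(-(x + 1)^2)

Solve f'(x) = 0:
  f'(x) = (-6*x - 6)·exp(-(x + 1)^2) and exp(-(x + 1)^2) > 0 for every x, so f'(x) = 0 ⇔ -6*x - 6 = 0.
  Factor: -6*x - 6 = -6*(x + 1) = 0.
  ⇒ x = -1

f''(x) = 6*(2*(x + 1)^2 - 1)*exp(-(x + 1)^2)
Second-derivative test at each critical point:
  f''(-1) = -6 < 0 → local maximum

Critical points: x = -1 (local maximum)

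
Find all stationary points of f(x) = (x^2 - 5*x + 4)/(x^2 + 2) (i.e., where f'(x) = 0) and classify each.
f'(x) = (5*x^2 - 4*x - 10)/(x^4 + 4*x^2 + 4)

Solve f'(x) = 0:
  f'(x) = (5*x^2 - 4*x - 10)/(x^2 + 2)^2; the denominator is positive wherever f is defined, so f'(x) = 0 ⇔ 5*x^2 - 4*x - 10 = 0.
  5*x^2 - 4*x - 10 = 0 has no rational roots; quadratic formula: x = (4 ± √216)/10.
  ⇒ x = 2/5 - 3*sqrt(6)/5 ≈ -1.0697, 2/5 + 3*sqrt(6)/5 ≈ 1.8697

f''(x) = 2*(-5*x^3 + 6*x^2 + 30*x - 4)/(x^6 + 6*x^4 + 12*x^2 + 8)
Second-derivative test at each critical point:
  f''(-1.0697) = -1.4866 < 0 → local maximum
  f''(1.8697) = 0.4866 > 0 → local minimum

Critical points: x = 2/5 - 3*sqrt(6)/5 ≈ -1.0697 (local maximum); x = 2/5 + 3*sqrt(6)/5 ≈ 1.8697 (local minimum)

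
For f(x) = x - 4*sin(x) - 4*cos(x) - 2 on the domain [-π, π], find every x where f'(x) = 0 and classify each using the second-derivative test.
f'(x) = -4*sqrt(2)*cos(x + pi/4) + 1

Solve f'(x) = 0 on [-π, π]:
  f'(x) = 0 ⇔ 4*sin(x) - 4*cos(x) = -1. Write the left side as R·cos(x + φ) with R = √((-4)² + (-4)²) = 4*sqrt(2), cos φ = -sqrt(2)/2, sin φ = -sqrt(2)/2; then cos(x + φ) = -sqrt(2)/8. Solve for x and keep the solutions lying in [-π, π].
  ⇒ x = -pi + atan((-sqrt(31) - 1)/(1 - sqrt(31))) ≈ -2.1785, atan((-1 + sqrt(31))/(1 + sqrt(31))) ≈ 0.6077

f''(x) = 4*sqrt(2)*sin(x + pi/4)
Second-derivative test at each critical point:
  f''(-2.1785) = -5.5678 < 0 → local maximum
  f''(0.6077) = 5.5678 > 0 → local minimum

Critical points: x = -pi + atan((-sqrt(31) - 1)/(1 - sqrt(31))) ≈ -2.1785 (local maximum); x = atan((-1 + sqrt(31))/(1 + sqrt(31))) ≈ 0.6077 (local minimum)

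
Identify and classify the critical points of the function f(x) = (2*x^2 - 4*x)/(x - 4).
f'(x) = 2*(x^2 - 8*x + 8)/(x^2 - 8*x + 16)

Solve f'(x) = 0:
  f'(x) = 2*(x^2 - 8*x + 8)/(x - 4)^2; the denominator is positive wherever f is defined, so f'(x) = 0 ⇔ 2*x^2 - 16*x + 16 = 0.
  Factor: 2*x^2 - 16*x + 16 = 2*(x^2 - 8*x + 8); x^2 - 8*x + 8 = 0 has no rational roots; quadratic formula: x = (8 ± √32)/2.
  ⇒ x = 4 - 2*sqrt(2) ≈ 1.1716, 2*sqrt(2) + 4 ≈ 6.8284

f''(x) = 32/(x^3 - 12*x^2 + 48*x - 64)
Second-derivative test at each critical point:
  f''(1.1716) = -1.4142 < 0 → local maximum
  f''(6.8284) = 1.4142 > 0 → local minimum

Critical points: x = 4 - 2*sqrt(2) ≈ 1.1716 (local maximum); x = 2*sqrt(2) + 4 ≈ 6.8284 (local minimum)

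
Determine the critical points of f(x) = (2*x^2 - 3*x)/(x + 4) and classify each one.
f'(x) = 2*(x^2 + 8*x - 6)/(x^2 + 8*x + 16)

Solve f'(x) = 0:
  f'(x) = 2*(x^2 + 8*x - 6)/(x + 4)^2; the denominator is positive wherever f is defined, so f'(x) = 0 ⇔ 2*x^2 + 16*x - 12 = 0.
  Factor: 2*x^2 + 16*x - 12 = 2*(x^2 + 8*x - 6); x^2 + 8*x - 6 = 0 has no rational roots; quadratic formula: x = (-8 ± √88)/2.
  ⇒ x = -sqrt(22) - 4 ≈ -8.6904, -4 + sqrt(22) ≈ 0.6904

f''(x) = 88/(x^3 + 12*x^2 + 48*x + 64)
Second-derivative test at each critical point:
  f''(-8.6904) = -0.8528 < 0 → local maximum
  f''(0.6904) = 0.8528 > 0 → local minimum

Critical points: x = -sqrt(22) - 4 ≈ -8.6904 (local maximum); x = -4 + sqrt(22) ≈ 0.6904 (local minimum)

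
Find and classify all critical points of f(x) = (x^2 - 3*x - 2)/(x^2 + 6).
f'(x) = (3*x^2 + 16*x - 18)/(x^4 + 12*x^2 + 36)

Solve f'(x) = 0:
  f'(x) = (3*x^2 + 16*x - 18)/(x^2 + 6)^2; the denominator is positive wherever f is defined, so f'(x) = 0 ⇔ 3*x^2 + 16*x - 18 = 0.
  3*x^2 + 16*x - 18 = 0 has no rational roots; quadratic formula: x = (-16 ± √472)/6.
  ⇒ x = -sqrt(118)/3 - 8/3 ≈ -6.2876, -8/3 + sqrt(118)/3 ≈ 0.9543

f''(x) = 6*(-x^3 - 8*x^2 + 18*x + 16)/(x^6 + 18*x^4 + 108*x^2 + 216)
Second-derivative test at each critical point:
  f''(-6.2876) = -0.0105 < 0 → local maximum
  f''(0.9543) = 0.4549 > 0 → local minimum

Critical points: x = -sqrt(118)/3 - 8/3 ≈ -6.2876 (local maximum); x = -8/3 + sqrt(118)/3 ≈ 0.9543 (local minimum)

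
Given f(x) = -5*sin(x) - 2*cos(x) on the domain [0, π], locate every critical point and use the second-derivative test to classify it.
f'(x) = 2*sin(x) - 5*cos(x)

Solve f'(x) = 0 on [0, π]:
  f'(x) = 0 ⇔ -5*cos(x) = -2*sin(x) ⇔ tan(x) = 5/2, i.e. x = arctan(5/2) + nπ; keep the solutions lying in [0, π].
  ⇒ x = atan(5/2) ≈ 1.1903

f''(x) = 5*sin(x) + 2*cos(x)
Second-derivative test at each critical point:
  f''(1.1903) = 5.3852 > 0 → local minimum

Critical points: x = atan(5/2) ≈ 1.1903 (local minimum)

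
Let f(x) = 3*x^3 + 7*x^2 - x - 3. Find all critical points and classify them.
f'(x) = 9*x^2 + 14*x - 1

Solve f'(x) = 0:
  9*x^2 + 14*x - 1 = 0 has no rational roots; quadratic formula: x = (-14 ± √232)/18.
  ⇒ x = -sqrt(58)/9 - 7/9 ≈ -1.6240, -7/9 + sqrt(58)/9 ≈ 0.0684

f''(x) = 18*x + 14
Second-derivative test at each critical point:
  f''(-1.6240) = -15.2315 < 0 → local maximum
  f''(0.0684) = 15.2315 > 0 → local minimum

Critical points: x = -sqrt(58)/9 - 7/9 ≈ -1.6240 (local maximum); x = -7/9 + sqrt(58)/9 ≈ 0.0684 (local minimum)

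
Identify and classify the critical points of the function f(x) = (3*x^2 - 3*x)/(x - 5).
f'(x) = 3*(x^2 - 10*x + 5)/(x^2 - 10*x + 25)

Solve f'(x) = 0:
  f'(x) = 3*(x^2 - 10*x + 5)/(x - 5)^2; the denominator is positive wherever f is defined, so f'(x) = 0 ⇔ 3*x^2 - 30*x + 15 = 0.
  Factor: 3*x^2 - 30*x + 15 = 3*(x^2 - 10*x + 5); x^2 - 10*x + 5 = 0 has no rational roots; quadratic formula: x = (10 ± √80)/2.
  ⇒ x = 5 - 2*sqrt(5) ≈ 0.5279, 2*sqrt(5) + 5 ≈ 9.4721

f''(x) = 120/(x^3 - 15*x^2 + 75*x - 125)
Second-derivative test at each critical point:
  f''(0.5279) = -1.3416 < 0 → local maximum
  f''(9.4721) = 1.3416 > 0 → local minimum

Critical points: x = 5 - 2*sqrt(5) ≈ 0.5279 (local maximum); x = 2*sqrt(5) + 5 ≈ 9.4721 (local minimum)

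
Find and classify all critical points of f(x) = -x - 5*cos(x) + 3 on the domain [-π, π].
f'(x) = 5*sin(x) - 1

Solve f'(x) = 0 on [-π, π]:
  f'(x) = 0 ⇔ sin(x) = 1/5, i.e. x = arcsin(1/5) + 2nπ or x = π − arcsin(1/5) + 2nπ; keep the solutions lying in [-π, π].
  ⇒ x = asin(1/5) ≈ 0.2014, pi - asin(1/5) ≈ 2.9402

f''(x) = 5*cos(x)
Second-derivative test at each critical point:
  f''(0.2014) = 4.8990 > 0 → local minimum
  f''(2.9402) = -4.8990 < 0 → local maximum

Critical points: x = asin(1/5) ≈ 0.2014 (local minimum); x = pi - asin(1/5) ≈ 2.9402 (local maximum)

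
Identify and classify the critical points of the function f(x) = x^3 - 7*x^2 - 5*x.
f'(x) = 3*x^2 - 14*x - 5

Solve f'(x) = 0:
  Factor: 3*x^2 - 14*x - 5 = (x - 5)*(3*x + 1) = 0.
  ⇒ x = -1/3, 5

f''(x) = 6*x - 14
Second-derivative test at each critical point:
  f''(-1/3) = -16 < 0 → local maximum
  f''(5) = 16 > 0 → local minimum

Critical points: x = -1/3 (local maximum); x = 5 (local minimum)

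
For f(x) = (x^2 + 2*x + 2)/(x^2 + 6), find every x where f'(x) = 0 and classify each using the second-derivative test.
f'(x) = 2*(-x^2 + 4*x + 6)/(x^4 + 12*x^2 + 36)

Solve f'(x) = 0:
  f'(x) = -2*(x^2 - 4*x - 6)/(x^2 + 6)^2; the denominator is positive wherever f is defined, so f'(x) = 0 ⇔ -2*x^2 + 8*x + 12 = 0.
  Factor: -2*x^2 + 8*x + 12 = -2*(x^2 - 4*x - 6); x^2 - 4*x - 6 = 0 has no rational roots; quadratic formula: x = (4 ± √40)/2.
  ⇒ x = 2 - sqrt(10) ≈ -1.1623, 2 + sqrt(10) ≈ 5.1623

f''(x) = 4*(x^3 - 6*x^2 - 18*x + 12)/(x^6 + 18*x^4 + 108*x^2 + 216)
Second-derivative test at each critical point:
  f''(-1.1623) = 0.2341 > 0 → local minimum
  f''(5.1623) = -0.0119 < 0 → local maximum

Critical points: x = 2 - sqrt(10) ≈ -1.1623 (local minimum); x = 2 + sqrt(10) ≈ 5.1623 (local maximum)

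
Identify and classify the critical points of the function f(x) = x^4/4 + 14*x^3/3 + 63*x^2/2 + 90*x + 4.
f'(x) = x^3 + 14*x^2 + 63*x + 90

Solve f'(x) = 0:
  Factor: x^3 + 14*x^2 + 63*x + 90 = (x + 3)*(x + 5)*(x + 6) = 0.
  ⇒ x = -6, -5, -3

f''(x) = 3*x^2 + 28*x + 63
Second-derivative test at each critical point:
  f''(-6) = 3 > 0 → local minimum
  f''(-5) = -2 < 0 → local maximum
  f''(-3) = 6 > 0 → local minimum

Critical points: x = -6 (local minimum); x = -5 (local maximum); x = -3 (local minimum)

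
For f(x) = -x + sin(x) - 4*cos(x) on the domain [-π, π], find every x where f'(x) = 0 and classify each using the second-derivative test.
f'(x) = 4*sin(x) + cos(x) - 1

Solve f'(x) = 0 on [-π, π]:
  f'(x) = 0 ⇔ 4*sin(x) + cos(x) = 1. Write the left side as R·cos(x + φ) with R = √(1² + (-4)²) = sqrt(17), cos φ = sqrt(17)/17, sin φ = -4*sqrt(17)/17; then cos(x + φ) = sqrt(17)/17. Solve for x and keep the solutions lying in [-π, π].
  ⇒ x = 0, pi - atan(8/15) ≈ 2.6516

f''(x) = -sin(x) + 4*cos(x)
Second-derivative test at each critical point:
  f''(0) = 4 > 0 → local minimum
  f''(2.6516) = -4 < 0 → local maximum

Critical points: x = 0 (local minimum); x = pi - atan(8/15) ≈ 2.6516 (local maximum)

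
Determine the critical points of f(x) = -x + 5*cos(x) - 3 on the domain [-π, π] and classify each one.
f'(x) = -5*sin(x) - 1

Solve f'(x) = 0 on [-π, π]:
  f'(x) = 0 ⇔ sin(x) = -1/5, i.e. x = arcsin(-1/5) + 2nπ or x = π − arcsin(-1/5) + 2nπ; keep the solutions lying in [-π, π].
  ⇒ x = -pi + asin(1/5) ≈ -2.9402, -asin(1/5) ≈ -0.2014

f''(x) = -5*cos(x)
Second-derivative test at each critical point:
  f''(-2.9402) = 4.8990 > 0 → local minimum
  f''(-0.2014) = -4.8990 < 0 → local maximum

Critical points: x = -pi + asin(1/5) ≈ -2.9402 (local minimum); x = -asin(1/5) ≈ -0.2014 (local maximum)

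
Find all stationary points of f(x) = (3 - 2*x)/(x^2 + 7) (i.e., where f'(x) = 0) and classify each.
f'(x) = 2*(x^2 - 3*x - 7)/(x^4 + 14*x^2 + 49)

Solve f'(x) = 0:
  f'(x) = 2*(x^2 - 3*x - 7)/(x^2 + 7)^2; the denominator is positive wherever f is defined, so f'(x) = 0 ⇔ 2*x^2 - 6*x - 14 = 0.
  Factor: 2*x^2 - 6*x - 14 = 2*(x^2 - 3*x - 7); x^2 - 3*x - 7 = 0 has no rational roots; quadratic formula: x = (3 ± √37)/2.
  ⇒ x = 3/2 - sqrt(37)/2 ≈ -1.5414, 3/2 + sqrt(37)/2 ≈ 4.5414

f''(x) = 2*(4*x^2*(3 - 2*x) + 3*(2*x - 1)*(x^2 + 7))/(x^2 + 7)^3
Second-derivative test at each critical point:
  f''(-1.5414) = -0.1384 < 0 → local maximum
  f''(4.5414) = 0.0159 > 0 → local minimum

Critical points: x = 3/2 - sqrt(37)/2 ≈ -1.5414 (local maximum); x = 3/2 + sqrt(37)/2 ≈ 4.5414 (local minimum)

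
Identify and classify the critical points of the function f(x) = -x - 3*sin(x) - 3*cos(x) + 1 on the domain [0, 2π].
f'(x) = -3*sqrt(2)*cos(x + pi/4) - 1

Solve f'(x) = 0 on [0, 2π]:
  f'(x) = 0 ⇔ 3*sin(x) - 3*cos(x) = 1. Write the left side as R·cos(x + φ) with R = √((-3)² + (-3)²) = 3*sqrt(2), cos φ = -sqrt(2)/2, sin φ = -sqrt(2)/2; then cos(x + φ) = sqrt(2)/6. Solve for x and keep the solutions lying in [0, 2π].
  ⇒ x = atan((1 + sqrt(17))/(-1 + sqrt(17))) ≈ 1.0233, atan((1 - sqrt(17))/(-sqrt(17) - 1)) + pi ≈ 3.6890

f''(x) = 3*sqrt(2)*sin(x + pi/4)
Second-derivative test at each critical point:
  f''(1.0233) = 4.1231 > 0 → local minimum
  f''(3.6890) = -4.1231 < 0 → local maximum

Critical points: x = atan((1 + sqrt(17))/(-1 + sqrt(17))) ≈ 1.0233 (local minimum); x = atan((1 - sqrt(17))/(-sqrt(17) - 1)) + pi ≈ 3.6890 (local maximum)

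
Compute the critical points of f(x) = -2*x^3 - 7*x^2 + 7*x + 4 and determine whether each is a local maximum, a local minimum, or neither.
f'(x) = -6*x^2 - 14*x + 7

Solve f'(x) = 0:
  6*x^2 + 14*x - 7 = 0 has no rational roots; quadratic formula: x = (-14 ± √364)/12.
  ⇒ x = -sqrt(91)/6 - 7/6 ≈ -2.7566, -7/6 + sqrt(91)/6 ≈ 0.4232

f''(x) = -12*x - 14
Second-derivative test at each critical point:
  f''(-2.7566) = 19.0788 > 0 → local minimum
  f''(0.4232) = -19.0788 < 0 → local maximum

Critical points: x = -sqrt(91)/6 - 7/6 ≈ -2.7566 (local minimum); x = -7/6 + sqrt(91)/6 ≈ 0.4232 (local maximum)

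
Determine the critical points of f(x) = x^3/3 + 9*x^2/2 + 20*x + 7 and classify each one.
f'(x) = x^2 + 9*x + 20

Solve f'(x) = 0:
  Factor: x^2 + 9*x + 20 = (x + 4)*(x + 5) = 0.
  ⇒ x = -5, -4

f''(x) = 2*x + 9
Second-derivative test at each critical point:
  f''(-5) = -1 < 0 → local maximum
  f''(-4) = 1 > 0 → local minimum

Critical points: x = -5 (local maximum); x = -4 (local minimum)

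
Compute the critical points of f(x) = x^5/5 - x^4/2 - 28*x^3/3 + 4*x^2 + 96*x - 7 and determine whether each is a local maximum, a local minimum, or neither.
f'(x) = x^4 - 2*x^3 - 28*x^2 + 8*x + 96

Solve f'(x) = 0:
  Factor: x^4 - 2*x^3 - 28*x^2 + 8*x + 96 = (x - 6)*(x - 2)*(x + 2)*(x + 4) = 0.
  ⇒ x = -4, -2, 2, 6

f''(x) = 4*x^3 - 6*x^2 - 56*x + 8
Second-derivative test at each critical point:
  f''(-4) = -120 < 0 → local maximum
  f''(-2) = 64 > 0 → local minimum
  f''(2) = -96 < 0 → local maximum
  f''(6) = 320 > 0 → local minimum

Critical points: x = -4 (local maximum); x = -2 (local minimum); x = 2 (local maximum); x = 6 (local minimum)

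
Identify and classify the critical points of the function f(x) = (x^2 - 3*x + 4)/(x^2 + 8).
f'(x) = (3*x^2 + 8*x - 24)/(x^4 + 16*x^2 + 64)

Solve f'(x) = 0:
  f'(x) = (3*x^2 + 8*x - 24)/(x^2 + 8)^2; the denominator is positive wherever f is defined, so f'(x) = 0 ⇔ 3*x^2 + 8*x - 24 = 0.
  3*x^2 + 8*x - 24 = 0 has no rational roots; quadratic formula: x = (-8 ± √352)/6.
  ⇒ x = -2*sqrt(22)/3 - 4/3 ≈ -4.4603, -4/3 + 2*sqrt(22)/3 ≈ 1.7936

f''(x) = 2*(-3*x^3 - 12*x^2 + 72*x + 32)/(x^6 + 24*x^4 + 192*x^2 + 512)
Second-derivative test at each critical point:
  f''(-4.4603) = -0.0241 < 0 → local maximum
  f''(1.7936) = 0.1491 > 0 → local minimum

Critical points: x = -2*sqrt(22)/3 - 4/3 ≈ -4.4603 (local maximum); x = -4/3 + 2*sqrt(22)/3 ≈ 1.7936 (local minimum)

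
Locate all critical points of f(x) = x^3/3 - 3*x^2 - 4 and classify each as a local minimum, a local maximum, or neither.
f'(x) = x*(x - 6)

Solve f'(x) = 0:
  Factor: x^2 - 6*x = x*(x - 6) = 0.
  ⇒ x = 0, 6

f''(x) = 2*x - 6
Second-derivative test at each critical point:
  f''(0) = -6 < 0 → local maximum
  f''(6) = 6 > 0 → local minimum

Critical points: x = 0 (local maximum); x = 6 (local minimum)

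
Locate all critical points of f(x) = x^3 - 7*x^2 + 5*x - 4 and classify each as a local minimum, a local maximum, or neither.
f'(x) = 3*x^2 - 14*x + 5

Solve f'(x) = 0:
  3*x^2 - 14*x + 5 = 0 has no rational roots; quadratic formula: x = (14 ± √136)/6.
  ⇒ x = 7/3 - sqrt(34)/3 ≈ 0.3897, sqrt(34)/3 + 7/3 ≈ 4.2770

f''(x) = 6*x - 14
Second-derivative test at each critical point:
  f''(0.3897) = -11.6619 < 0 → local maximum
  f''(4.2770) = 11.6619 > 0 → local minimum

Critical points: x = 7/3 - sqrt(34)/3 ≈ 0.3897 (local maximum); x = sqrt(34)/3 + 7/3 ≈ 4.2770 (local minimum)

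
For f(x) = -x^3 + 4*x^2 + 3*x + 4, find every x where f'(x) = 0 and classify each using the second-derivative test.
f'(x) = -3*x^2 + 8*x + 3

Solve f'(x) = 0:
  Factor: -3*x^2 + 8*x + 3 = -(x - 3)*(3*x + 1) = 0.
  ⇒ x = -1/3, 3

f''(x) = 8 - 6*x
Second-derivative test at each critical point:
  f''(-1/3) = 10 > 0 → local minimum
  f''(3) = -10 < 0 → local maximum

Critical points: x = -1/3 (local minimum); x = 3 (local maximum)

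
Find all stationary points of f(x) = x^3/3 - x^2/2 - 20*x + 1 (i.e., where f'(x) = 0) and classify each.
f'(x) = x^2 - x - 20

Solve f'(x) = 0:
  Factor: x^2 - x - 20 = (x - 5)*(x + 4) = 0.
  ⇒ x = -4, 5

f''(x) = 2*x - 1
Second-derivative test at each critical point:
  f''(-4) = -9 < 0 → local maximum
  f''(5) = 9 > 0 → local minimum

Critical points: x = -4 (local maximum); x = 5 (local minimum)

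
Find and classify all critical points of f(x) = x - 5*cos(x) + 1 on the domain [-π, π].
f'(x) = 5*sin(x) + 1

Solve f'(x) = 0 on [-π, π]:
  f'(x) = 0 ⇔ sin(x) = -1/5, i.e. x = arcsin(-1/5) + 2nπ or x = π − arcsin(-1/5) + 2nπ; keep the solutions lying in [-π, π].
  ⇒ x = -pi + asin(1/5) ≈ -2.9402, -asin(1/5) ≈ -0.2014

f''(x) = 5*cos(x)
Second-derivative test at each critical point:
  f''(-2.9402) = -4.8990 < 0 → local maximum
  f''(-0.2014) = 4.8990 > 0 → local minimum

Critical points: x = -pi + asin(1/5) ≈ -2.9402 (local maximum); x = -asin(1/5) ≈ -0.2014 (local minimum)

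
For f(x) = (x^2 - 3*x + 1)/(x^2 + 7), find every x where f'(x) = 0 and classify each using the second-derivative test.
f'(x) = 3*(x^2 + 4*x - 7)/(x^4 + 14*x^2 + 49)

Solve f'(x) = 0:
  f'(x) = 3*(x^2 + 4*x - 7)/(x^2 + 7)^2; the denominator is positive wherever f is defined, so f'(x) = 0 ⇔ 3*x^2 + 12*x - 21 = 0.
  Factor: 3*x^2 + 12*x - 21 = 3*(x^2 + 4*x - 7); x^2 + 4*x - 7 = 0 has no rational roots; quadratic formula: x = (-4 ± √44)/2.
  ⇒ x = -sqrt(11) - 2 ≈ -5.3166, -2 + sqrt(11) ≈ 1.3166

f''(x) = 6*(-x^3 - 6*x^2 + 21*x + 14)/(x^6 + 21*x^4 + 147*x^2 + 343)
Second-derivative test at each critical point:
  f''(-5.3166) = -0.0160 < 0 → local maximum
  f''(1.3166) = 0.2609 > 0 → local minimum

Critical points: x = -sqrt(11) - 2 ≈ -5.3166 (local maximum); x = -2 + sqrt(11) ≈ 1.3166 (local minimum)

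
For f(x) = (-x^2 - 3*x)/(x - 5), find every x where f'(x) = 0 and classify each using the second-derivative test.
f'(x) = (-x^2 + 10*x + 15)/(x^2 - 10*x + 25)

Solve f'(x) = 0:
  f'(x) = -(x^2 - 10*x - 15)/(x - 5)^2; the denominator is positive wherever f is defined, so f'(x) = 0 ⇔ -x^2 + 10*x + 15 = 0.
  x^2 - 10*x - 15 = 0 has no rational roots; quadratic formula: x = (10 ± √160)/2.
  ⇒ x = 5 - 2*sqrt(10) ≈ -1.3246, 5 + 2*sqrt(10) ≈ 11.3246

f''(x) = -80/(x^3 - 15*x^2 + 75*x - 125)
Second-derivative test at each critical point:
  f''(-1.3246) = 0.3162 > 0 → local minimum
  f''(11.3246) = -0.3162 < 0 → local maximum

Critical points: x = 5 - 2*sqrt(10) ≈ -1.3246 (local minimum); x = 5 + 2*sqrt(10) ≈ 11.3246 (local maximum)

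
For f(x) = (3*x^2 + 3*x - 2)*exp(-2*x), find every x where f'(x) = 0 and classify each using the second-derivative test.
f'(x) = (7 - 6*x^2)*exp(-2*x)

Solve f'(x) = 0:
  f'(x) = (7 - 6*x^2)·exp(-2*x) and exp(-2*x) > 0 for every x, so f'(x) = 0 ⇔ 7 - 6*x^2 = 0.
  6*x^2 - 7 = 0 has no rational roots; quadratic formula: x = (0 ± √168)/12.
  ⇒ x = -sqrt(42)/6 ≈ -1.0801, sqrt(42)/6 ≈ 1.0801

f''(x) = 2*(6*x^2 - 6*x - 7)*exp(-2*x)
Second-derivative test at each critical point:
  f''(-1.0801) = 112.4185 > 0 → local minimum
  f''(1.0801) = -1.4944 < 0 → local maximum

Critical points: x = -sqrt(42)/6 ≈ -1.0801 (local minimum); x = sqrt(42)/6 ≈ 1.0801 (local maximum)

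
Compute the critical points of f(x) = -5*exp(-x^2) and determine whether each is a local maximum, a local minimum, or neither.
f'(x) = 10*x*exp(-x^2)

Solve f'(x) = 0:
  f'(x) = (10*x)·exp(-x^2) and exp(-x^2) > 0 for every x, so f'(x) = 0 ⇔ 10*x = 0.
  10*x = 0.
  ⇒ x = 0

f''(x) = 10*(1 - 2*x^2)*exp(-x^2)
Second-derivative test at each critical point:
  f''(0) = 10 > 0 → local minimum

Critical points: x = 0 (local minimum)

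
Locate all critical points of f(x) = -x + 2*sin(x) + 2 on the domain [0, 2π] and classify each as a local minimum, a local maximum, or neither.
f'(x) = 2*cos(x) - 1

Solve f'(x) = 0 on [0, 2π]:
  f'(x) = 0 ⇔ cos(x) = 1/2, i.e. x = ±arccos(1/2) + 2nπ; keep the solutions lying in [0, 2π].
  ⇒ x = pi/3 ≈ 1.0472, 5*pi/3 ≈ 5.2360

f''(x) = -2*sin(x)
Second-derivative test at each critical point:
  f''(1.0472) = -1.7321 < 0 → local maximum
  f''(5.2360) = 1.7321 > 0 → local minimum

Critical points: x = pi/3 ≈ 1.0472 (local maximum); x = 5*pi/3 ≈ 5.2360 (local minimum)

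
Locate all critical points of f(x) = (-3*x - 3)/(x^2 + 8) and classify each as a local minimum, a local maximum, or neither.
f'(x) = 3*(-x^2 + 2*x*(x + 1) - 8)/(x^2 + 8)^2

Solve f'(x) = 0:
  f'(x) = 3*(x - 2)*(x + 4)/(x^2 + 8)^2; the denominator is positive wherever f is defined, so f'(x) = 0 ⇔ 3*x^2 + 6*x - 24 = 0.
  Factor: 3*x^2 + 6*x - 24 = 3*(x - 2)*(x + 4) = 0.
  ⇒ x = -4, 2

f''(x) = 6*(-4*x^2*(x + 1) + (3*x + 1)*(x^2 + 8))/(x^2 + 8)^3
Second-derivative test at each critical point:
  f''(-4) = -1/32 < 0 → local maximum
  f''(2) = 1/8 > 0 → local minimum

Critical points: x = -4 (local maximum); x = 2 (local minimum)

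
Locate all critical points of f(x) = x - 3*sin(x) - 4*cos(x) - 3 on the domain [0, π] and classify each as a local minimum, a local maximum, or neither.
f'(x) = 4*sin(x) - 3*cos(x) + 1

Solve f'(x) = 0 on [0, π]:
  f'(x) = 0 ⇔ 4*sin(x) - 3*cos(x) = -1. Write the left side as R·cos(x + φ) with R = √((-3)² + (-4)²) = 5, cos φ = -3/5, sin φ = -4/5; then cos(x + φ) = -1/5. Solve for x and keep the solutions lying in [0, π].
  ⇒ x = atan((-4 + 6*sqrt(6))/(3 + 8*sqrt(6))) ≈ 0.4421

f''(x) = 3*sin(x) + 4*cos(x)
Second-derivative test at each critical point:
  f''(0.4421) = 4.8990 > 0 → local minimum

Critical points: x = atan((-4 + 6*sqrt(6))/(3 + 8*sqrt(6))) ≈ 0.4421 (local minimum)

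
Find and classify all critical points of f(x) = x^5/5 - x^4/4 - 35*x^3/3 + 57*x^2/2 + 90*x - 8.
f'(x) = x^4 - x^3 - 35*x^2 + 57*x + 90

Solve f'(x) = 0:
  Factor: x^4 - x^3 - 35*x^2 + 57*x + 90 = (x - 5)*(x - 3)*(x + 1)*(x + 6) = 0.
  ⇒ x = -6, -1, 3, 5

f''(x) = 4*x^3 - 3*x^2 - 70*x + 57
Second-derivative test at each critical point:
  f''(-6) = -495 < 0 → local maximum
  f''(-1) = 120 > 0 → local minimum
  f''(3) = -72 < 0 → local maximum
  f''(5) = 132 > 0 → local minimum

Critical points: x = -6 (local maximum); x = -1 (local minimum); x = 3 (local maximum); x = 5 (local minimum)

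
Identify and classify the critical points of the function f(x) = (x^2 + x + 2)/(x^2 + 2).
f'(x) = (2 - x^2)/(x^4 + 4*x^2 + 4)

Solve f'(x) = 0:
  f'(x) = -(x^2 - 2)/(x^2 + 2)^2; the denominator is positive wherever f is defined, so f'(x) = 0 ⇔ 2 - x^2 = 0.
  x^2 - 2 = 0 has no rational roots; quadratic formula: x = (0 ± √8)/2.
  ⇒ x = -sqrt(2) ≈ -1.4142, sqrt(2) ≈ 1.4142

f''(x) = 2*x*(x^2 - 6)/(x^6 + 6*x^4 + 12*x^2 + 8)
Second-derivative test at each critical point:
  f''(-1.4142) = 0.1768 > 0 → local minimum
  f''(1.4142) = -0.1768 < 0 → local maximum

Critical points: x = -sqrt(2) ≈ -1.4142 (local minimum); x = sqrt(2) ≈ 1.4142 (local maximum)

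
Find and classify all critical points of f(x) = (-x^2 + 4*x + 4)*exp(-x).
f'(x) = x*(x - 6)*exp(-x)

Solve f'(x) = 0:
  f'(x) = (x^2 - 6*x)·exp(-x) and exp(-x) > 0 for every x, so f'(x) = 0 ⇔ x^2 - 6*x = 0.
  Factor: x^2 - 6*x = x*(x - 6) = 0.
  ⇒ x = 0, 6

f''(x) = (-x^2 + 8*x - 6)*exp(-x)
Second-derivative test at each critical point:
  f''(0) = -6 < 0 → local maximum
  f''(6) = 0.0149 > 0 → local minimum

Critical points: x = 0 (local maximum); x = 6 (local minimum)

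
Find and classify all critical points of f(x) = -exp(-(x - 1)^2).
f'(x) = 2*(x - 1)*exp(-(x - 1)^2)

Solve f'(x) = 0:
  f'(x) = (2*x - 2)·exp(-(x - 1)^2) and exp(-(x - 1)^2) > 0 for every x, so f'(x) = 0 ⇔ 2*x - 2 = 0.
  Factor: 2*x - 2 = 2*(x - 1) = 0.
  ⇒ x = 1

f''(x) = 2*(1 - 2*(x - 1)^2)*exp(-(x - 1)^2)
Second-derivative test at each critical point:
  f''(1) = 2 > 0 → local minimum

Critical points: x = 1 (local minimum)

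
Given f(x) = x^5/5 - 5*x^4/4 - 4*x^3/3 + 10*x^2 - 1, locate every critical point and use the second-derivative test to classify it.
f'(x) = x*(x^3 - 5*x^2 - 4*x + 20)

Solve f'(x) = 0:
  Factor: x^4 - 5*x^3 - 4*x^2 + 20*x = x*(x - 5)*(x - 2)*(x + 2) = 0.
  ⇒ x = -2, 0, 2, 5

f''(x) = 4*x^3 - 15*x^2 - 8*x + 20
Second-derivative test at each critical point:
  f''(-2) = -56 < 0 → local maximum
  f''(0) = 20 > 0 → local minimum
  f''(2) = -24 < 0 → local maximum
  f''(5) = 105 > 0 → local minimum

Critical points: x = -2 (local maximum); x = 0 (local minimum); x = 2 (local maximum); x = 5 (local minimum)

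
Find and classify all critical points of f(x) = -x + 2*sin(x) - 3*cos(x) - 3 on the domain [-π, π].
f'(x) = 3*sin(x) + 2*cos(x) - 1

Solve f'(x) = 0 on [-π, π]:
  f'(x) = 0 ⇔ 3*sin(x) + 2*cos(x) = 1. Write the left side as R·cos(x + φ) with R = √(2² + (-3)²) = sqrt(13), cos φ = 2*sqrt(13)/13, sin φ = -3*sqrt(13)/13; then cos(x + φ) = sqrt(13)/13. Solve for x and keep the solutions lying in [-π, π].
  ⇒ x = atan((3 - 4*sqrt(3))/(2 + 6*sqrt(3))) ≈ -0.3070, atan((3 + 4*sqrt(3))/(2 - 6*sqrt(3))) + pi ≈ 2.2726

f''(x) = -2*sin(x) + 3*cos(x)
Second-derivative test at each critical point:
  f''(-0.3070) = 3.4641 > 0 → local minimum
  f''(2.2726) = -3.4641 < 0 → local maximum

Critical points: x = atan((3 - 4*sqrt(3))/(2 + 6*sqrt(3))) ≈ -0.3070 (local minimum); x = atan((3 + 4*sqrt(3))/(2 - 6*sqrt(3))) + pi ≈ 2.2726 (local maximum)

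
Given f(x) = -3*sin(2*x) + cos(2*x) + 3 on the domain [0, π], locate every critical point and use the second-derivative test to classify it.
f'(x) = -2*sin(2*x) - 6*cos(2*x)

Solve f'(x) = 0 on [0, π]:
  f'(x) = 0 ⇔ -3*cos(2*x) = sin(2*x) ⇔ tan(2*x) = -3, i.e. 2*x = arctan(-3) + nπ; keep the solutions lying in [0, π].
  ⇒ x = -atan(3)/2 + pi/2 ≈ 0.9463, pi - atan(3)/2 ≈ 2.5171

f''(x) = 12*sin(2*x) - 4*cos(2*x)
Second-derivative test at each critical point:
  f''(0.9463) = 12.6491 > 0 → local minimum
  f''(2.5171) = -12.6491 < 0 → local maximum

Critical points: x = -atan(3)/2 + pi/2 ≈ 0.9463 (local minimum); x = pi - atan(3)/2 ≈ 2.5171 (local maximum)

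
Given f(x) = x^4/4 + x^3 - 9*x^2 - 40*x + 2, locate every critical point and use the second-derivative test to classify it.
f'(x) = x^3 + 3*x^2 - 18*x - 40

Solve f'(x) = 0:
  Factor: x^3 + 3*x^2 - 18*x - 40 = (x - 4)*(x + 2)*(x + 5) = 0.
  ⇒ x = -5, -2, 4

f''(x) = 3*x^2 + 6*x - 18
Second-derivative test at each critical point:
  f''(-5) = 27 > 0 → local minimum
  f''(-2) = -18 < 0 → local maximum
  f''(4) = 54 > 0 → local minimum

Critical points: x = -5 (local minimum); x = -2 (local maximum); x = 4 (local minimum)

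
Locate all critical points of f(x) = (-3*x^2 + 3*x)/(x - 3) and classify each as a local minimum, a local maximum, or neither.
f'(x) = 3*(-x^2 + 6*x - 3)/(x^2 - 6*x + 9)

Solve f'(x) = 0:
  f'(x) = -3*(x^2 - 6*x + 3)/(x - 3)^2; the denominator is positive wherever f is defined, so f'(x) = 0 ⇔ -3*x^2 + 18*x - 9 = 0.
  Factor: -3*x^2 + 18*x - 9 = -3*(x^2 - 6*x + 3); x^2 - 6*x + 3 = 0 has no rational roots; quadratic formula: x = (6 ± √24)/2.
  ⇒ x = 3 - sqrt(6) ≈ 0.5505, sqrt(6) + 3 ≈ 5.4495

f''(x) = -36/(x^3 - 9*x^2 + 27*x - 27)
Second-derivative test at each critical point:
  f''(0.5505) = 2.4495 > 0 → local minimum
  f''(5.4495) = -2.4495 < 0 → local maximum

Critical points: x = 3 - sqrt(6) ≈ 0.5505 (local minimum); x = sqrt(6) + 3 ≈ 5.4495 (local maximum)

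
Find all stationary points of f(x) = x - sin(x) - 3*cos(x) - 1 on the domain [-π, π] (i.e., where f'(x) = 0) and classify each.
f'(x) = 3*sin(x) - cos(x) + 1

Solve f'(x) = 0 on [-π, π]:
  f'(x) = 0 ⇔ 3*sin(x) - cos(x) = -1. Write the left side as R·cos(x + φ) with R = √((-1)² + (-3)²) = sqrt(10), cos φ = -sqrt(10)/10, sin φ = -3*sqrt(10)/10; then cos(x + φ) = -sqrt(10)/10. Solve for x and keep the solutions lying in [-π, π].
  ⇒ x = -pi + atan(3/4) ≈ -2.4981, 0

f''(x) = sin(x) + 3*cos(x)
Second-derivative test at each critical point:
  f''(-2.4981) = -3 < 0 → local maximum
  f''(0) = 3 > 0 → local minimum

Critical points: x = -pi + atan(3/4) ≈ -2.4981 (local maximum); x = 0 (local minimum)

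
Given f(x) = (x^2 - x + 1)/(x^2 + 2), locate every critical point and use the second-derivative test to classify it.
f'(x) = (x^2 + 2*x - 2)/(x^4 + 4*x^2 + 4)

Solve f'(x) = 0:
  f'(x) = (x^2 + 2*x - 2)/(x^2 + 2)^2; the denominator is positive wherever f is defined, so f'(x) = 0 ⇔ x^2 + 2*x - 2 = 0.
  x^2 + 2*x - 2 = 0 has no rational roots; quadratic formula: x = (-2 ± √12)/2.
  ⇒ x = -sqrt(3) - 1 ≈ -2.7321, -1 + sqrt(3) ≈ 0.7321

f''(x) = 2*(-x^3 - 3*x^2 + 6*x + 2)/(x^6 + 6*x^4 + 12*x^2 + 8)
Second-derivative test at each critical point:
  f''(-2.7321) = -0.0387 < 0 → local maximum
  f''(0.7321) = 0.5387 > 0 → local minimum

Critical points: x = -sqrt(3) - 1 ≈ -2.7321 (local maximum); x = -1 + sqrt(3) ≈ 0.7321 (local minimum)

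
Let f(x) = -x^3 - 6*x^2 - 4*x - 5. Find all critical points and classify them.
f'(x) = -3*x^2 - 12*x - 4

Solve f'(x) = 0:
  3*x^2 + 12*x + 4 = 0 has no rational roots; quadratic formula: x = (-12 ± √96)/6.
  ⇒ x = -2 - 2*sqrt(6)/3 ≈ -3.6330, -2 + 2*sqrt(6)/3 ≈ -0.3670

f''(x) = -6*x - 12
Second-derivative test at each critical point:
  f''(-3.6330) = 9.7980 > 0 → local minimum
  f''(-0.3670) = -9.7980 < 0 → local maximum

Critical points: x = -2 - 2*sqrt(6)/3 ≈ -3.6330 (local minimum); x = -2 + 2*sqrt(6)/3 ≈ -0.3670 (local maximum)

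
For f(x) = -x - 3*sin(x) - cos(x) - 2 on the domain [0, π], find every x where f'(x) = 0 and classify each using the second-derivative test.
f'(x) = sin(x) - 3*cos(x) - 1

Solve f'(x) = 0 on [0, π]:
  f'(x) = 0 ⇔ sin(x) - 3*cos(x) = 1. Write the left side as R·cos(x + φ) with R = √((-3)² + (-1)²) = sqrt(10), cos φ = -3*sqrt(10)/10, sin φ = -sqrt(10)/10; then cos(x + φ) = sqrt(10)/10. Solve for x and keep the solutions lying in [0, π].
  ⇒ x = pi/2 ≈ 1.5708

f''(x) = 3*sin(x) + cos(x)
Second-derivative test at each critical point:
  f''(1.5708) = 3 > 0 → local minimum

Critical points: x = pi/2 ≈ 1.5708 (local minimum)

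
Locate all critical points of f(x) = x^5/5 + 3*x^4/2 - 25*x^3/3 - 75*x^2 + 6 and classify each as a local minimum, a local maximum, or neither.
f'(x) = x*(x^3 + 6*x^2 - 25*x - 150)

Solve f'(x) = 0:
  Factor: x^4 + 6*x^3 - 25*x^2 - 150*x = x*(x - 5)*(x + 5)*(x + 6) = 0.
  ⇒ x = -6, -5, 0, 5

f''(x) = 4*x^3 + 18*x^2 - 50*x - 150
Second-derivative test at each critical point:
  f''(-6) = -66 < 0 → local maximum
  f''(-5) = 50 > 0 → local minimum
  f''(0) = -150 < 0 → local maximum
  f''(5) = 550 > 0 → local minimum

Critical points: x = -6 (local maximum); x = -5 (local minimum); x = 0 (local maximum); x = 5 (local minimum)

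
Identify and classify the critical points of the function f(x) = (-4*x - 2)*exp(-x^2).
f'(x) = 4*(x*(2*x + 1) - 1)*exp(-x^2)

Solve f'(x) = 0:
  f'(x) = (8*x^2 + 4*x - 4)·exp(-x^2) and exp(-x^2) > 0 for every x, so f'(x) = 0 ⇔ 8*x^2 + 4*x - 4 = 0.
  Factor: 8*x^2 + 4*x - 4 = 4*(x + 1)*(2*x - 1) = 0.
  ⇒ x = -1, 1/2

f''(x) = 4*(-4*x^3 - 2*x^2 + 6*x + 1)*exp(-x^2)
Second-derivative test at each critical point:
  f''(-1) = -4.4146 < 0 → local maximum
  f''(1/2) = 9.3456 > 0 → local minimum

Critical points: x = -1 (local maximum); x = 1/2 (local minimum)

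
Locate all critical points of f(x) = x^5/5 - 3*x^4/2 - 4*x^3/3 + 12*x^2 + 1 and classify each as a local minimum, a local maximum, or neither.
f'(x) = x*(x^3 - 6*x^2 - 4*x + 24)

Solve f'(x) = 0:
  Factor: x^4 - 6*x^3 - 4*x^2 + 24*x = x*(x - 6)*(x - 2)*(x + 2) = 0.
  ⇒ x = -2, 0, 2, 6

f''(x) = 4*x^3 - 18*x^2 - 8*x + 24
Second-derivative test at each critical point:
  f''(-2) = -64 < 0 → local maximum
  f''(0) = 24 > 0 → local minimum
  f''(2) = -32 < 0 → local maximum
  f''(6) = 192 > 0 → local minimum

Critical points: x = -2 (local maximum); x = 0 (local minimum); x = 2 (local maximum); x = 6 (local minimum)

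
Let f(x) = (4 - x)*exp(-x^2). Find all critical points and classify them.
f'(x) = (2*x*(x - 4) - 1)*exp(-x^2)

Solve f'(x) = 0:
  f'(x) = (2*x^2 - 8*x - 1)·exp(-x^2) and exp(-x^2) > 0 for every x, so f'(x) = 0 ⇔ 2*x^2 - 8*x - 1 = 0.
  2*x^2 - 8*x - 1 = 0 has no rational roots; quadratic formula: x = (8 ± √72)/4.
  ⇒ x = 2 - 3*sqrt(2)/2 ≈ -0.1213, 2 + 3*sqrt(2)/2 ≈ 4.1213

f''(x) = 2*(2*x^2*(4 - x) + 3*x - 4)*exp(-x^2)
Second-derivative test at each critical point:
  f''(-0.1213) = -8.3613 < 0 → local maximum
  f''(4.1213) = 3.565e-07 > 0 → local minimum

Critical points: x = 2 - 3*sqrt(2)/2 ≈ -0.1213 (local maximum); x = 2 + 3*sqrt(2)/2 ≈ 4.1213 (local minimum)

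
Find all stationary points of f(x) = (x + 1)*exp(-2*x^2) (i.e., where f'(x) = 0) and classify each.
f'(x) = (-4*x*(x + 1) + 1)*exp(-2*x^2)

Solve f'(x) = 0:
  f'(x) = (-4*x^2 - 4*x + 1)·exp(-2*x^2) and exp(-2*x^2) > 0 for every x, so f'(x) = 0 ⇔ -4*x^2 - 4*x + 1 = 0.
  4*x^2 + 4*x - 1 = 0 has no rational roots; quadratic formula: x = (-4 ± √32)/8.
  ⇒ x = -sqrt(2)/2 - 1/2 ≈ -1.2071, -1/2 + sqrt(2)/2 ≈ 0.2071

f''(x) = 4*(4*x^2*(x + 1) - 3*x - 1)*exp(-2*x^2)
Second-derivative test at each critical point:
  f''(-1.2071) = 0.3069 > 0 → local minimum
  f''(0.2071) = -5.1918 < 0 → local maximum

Critical points: x = -sqrt(2)/2 - 1/2 ≈ -1.2071 (local minimum); x = -1/2 + sqrt(2)/2 ≈ 0.2071 (local maximum)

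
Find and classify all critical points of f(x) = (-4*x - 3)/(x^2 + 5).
f'(x) = 2*(2*x^2 + 3*x - 10)/(x^4 + 10*x^2 + 25)

Solve f'(x) = 0:
  f'(x) = 2*(2*x^2 + 3*x - 10)/(x^2 + 5)^2; the denominator is positive wherever f is defined, so f'(x) = 0 ⇔ 4*x^2 + 6*x - 20 = 0.
  Factor: 4*x^2 + 6*x - 20 = 2*(2*x^2 + 3*x - 10); 2*x^2 + 3*x - 10 = 0 has no rational roots; quadratic formula: x = (-3 ± √89)/4.
  ⇒ x = -sqrt(89)/4 - 3/4 ≈ -3.1085, -3/4 + sqrt(89)/4 ≈ 1.6085

f''(x) = 2*(-4*x^2*(4*x + 3) + 3*(4*x + 1)*(x^2 + 5))/(x^2 + 5)^3
Second-derivative test at each critical point:
  f''(-3.1085) = -0.0878 < 0 → local maximum
  f''(1.6085) = 0.3278 > 0 → local minimum

Critical points: x = -sqrt(89)/4 - 3/4 ≈ -3.1085 (local maximum); x = -3/4 + sqrt(89)/4 ≈ 1.6085 (local minimum)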